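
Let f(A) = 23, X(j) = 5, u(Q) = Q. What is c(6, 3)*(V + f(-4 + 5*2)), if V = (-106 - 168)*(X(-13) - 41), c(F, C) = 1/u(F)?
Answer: 9887/6 ≈ 1647.8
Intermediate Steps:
c(F, C) = 1/F
V = 9864 (V = (-106 - 168)*(5 - 41) = -274*(-36) = 9864)
c(6, 3)*(V + f(-4 + 5*2)) = (9864 + 23)/6 = (1/6)*9887 = 9887/6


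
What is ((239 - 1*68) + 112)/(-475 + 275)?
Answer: -283/200 ≈ -1.4150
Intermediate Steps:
((239 - 1*68) + 112)/(-475 + 275) = ((239 - 68) + 112)/(-200) = (171 + 112)*(-1/200) = 283*(-1/200) = -283/200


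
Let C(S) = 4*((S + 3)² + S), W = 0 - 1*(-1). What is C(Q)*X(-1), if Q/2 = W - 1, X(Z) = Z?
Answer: -36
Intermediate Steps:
W = 1 (W = 0 + 1 = 1)
Q = 0 (Q = 2*(1 - 1) = 2*0 = 0)
C(S) = 4*S + 4*(3 + S)² (C(S) = 4*((3 + S)² + S) = 4*(S + (3 + S)²) = 4*S + 4*(3 + S)²)
C(Q)*X(-1) = (4*0 + 4*(3 + 0)²)*(-1) = (0 + 4*3²)*(-1) = (0 + 4*9)*(-1) = (0 + 36)*(-1) = 36*(-1) = -36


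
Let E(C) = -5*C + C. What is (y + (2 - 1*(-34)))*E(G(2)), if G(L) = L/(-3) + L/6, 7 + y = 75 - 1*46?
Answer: 232/3 ≈ 77.333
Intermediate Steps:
y = 22 (y = -7 + (75 - 1*46) = -7 + (75 - 46) = -7 + 29 = 22)
G(L) = -L/6 (G(L) = L*(-⅓) + L*(⅙) = -L/3 + L/6 = -L/6)
E(C) = -4*C
(y + (2 - 1*(-34)))*E(G(2)) = (22 + (2 - 1*(-34)))*(-(-2)*2/3) = (22 + (2 + 34))*(-4*(-⅓)) = (22 + 36)*(4/3) = 58*(4/3) = 232/3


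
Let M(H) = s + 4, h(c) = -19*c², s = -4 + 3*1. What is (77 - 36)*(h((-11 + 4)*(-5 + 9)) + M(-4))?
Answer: -610613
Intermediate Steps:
s = -1 (s = -4 + 3 = -1)
M(H) = 3 (M(H) = -1 + 4 = 3)
(77 - 36)*(h((-11 + 4)*(-5 + 9)) + M(-4)) = (77 - 36)*(-19*(-11 + 4)²*(-5 + 9)² + 3) = 41*(-19*(-7*4)² + 3) = 41*(-19*(-28)² + 3) = 41*(-19*784 + 3) = 41*(-14896 + 3) = 41*(-14893) = -610613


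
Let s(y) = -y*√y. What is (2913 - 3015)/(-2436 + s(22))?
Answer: 31059/740431 - 561*√22/1480862 ≈ 0.040170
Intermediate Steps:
s(y) = -y^(3/2)
(2913 - 3015)/(-2436 + s(22)) = (2913 - 3015)/(-2436 - 22^(3/2)) = -102/(-2436 - 22*√22)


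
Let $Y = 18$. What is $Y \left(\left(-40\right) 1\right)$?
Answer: $-720$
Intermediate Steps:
$Y \left(\left(-40\right) 1\right) = 18 \left(\left(-40\right) 1\right) = 18 \left(-40\right) = -720$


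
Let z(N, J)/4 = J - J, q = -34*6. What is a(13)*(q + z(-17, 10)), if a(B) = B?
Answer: -2652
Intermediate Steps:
q = -204
z(N, J) = 0 (z(N, J) = 4*(J - J) = 4*0 = 0)
a(13)*(q + z(-17, 10)) = 13*(-204 + 0) = 13*(-204) = -2652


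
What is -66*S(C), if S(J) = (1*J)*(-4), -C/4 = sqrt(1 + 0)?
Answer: -1056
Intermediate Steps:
C = -4 (C = -4*sqrt(1 + 0) = -4*sqrt(1) = -4*1 = -4)
S(J) = -4*J (S(J) = J*(-4) = -4*J)
-66*S(C) = -(-264)*(-4) = -66*16 = -1056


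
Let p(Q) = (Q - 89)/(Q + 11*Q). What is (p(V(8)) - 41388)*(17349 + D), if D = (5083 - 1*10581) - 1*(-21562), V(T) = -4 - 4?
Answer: -132754894363/96 ≈ -1.3829e+9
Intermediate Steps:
V(T) = -8
D = 16064 (D = (5083 - 10581) + 21562 = -5498 + 21562 = 16064)
p(Q) = (-89 + Q)/(12*Q) (p(Q) = (-89 + Q)/((12*Q)) = (-89 + Q)*(1/(12*Q)) = (-89 + Q)/(12*Q))
(p(V(8)) - 41388)*(17349 + D) = ((1/12)*(-89 - 8)/(-8) - 41388)*(17349 + 16064) = ((1/12)*(-⅛)*(-97) - 41388)*33413 = (97/96 - 41388)*33413 = -3973151/96*33413 = -132754894363/96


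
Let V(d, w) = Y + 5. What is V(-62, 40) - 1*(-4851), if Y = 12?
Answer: 4868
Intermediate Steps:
V(d, w) = 17 (V(d, w) = 12 + 5 = 17)
V(-62, 40) - 1*(-4851) = 17 - 1*(-4851) = 17 + 4851 = 4868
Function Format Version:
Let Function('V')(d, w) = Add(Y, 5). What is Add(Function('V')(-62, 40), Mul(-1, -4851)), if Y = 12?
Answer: 4868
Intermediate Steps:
Function('V')(d, w) = 17 (Function('V')(d, w) = Add(12, 5) = 17)
Add(Function('V')(-62, 40), Mul(-1, -4851)) = Add(17, Mul(-1, -4851)) = Add(17, 4851) = 4868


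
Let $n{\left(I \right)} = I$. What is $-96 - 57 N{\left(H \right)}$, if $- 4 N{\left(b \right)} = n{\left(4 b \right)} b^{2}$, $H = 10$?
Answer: $56904$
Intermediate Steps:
$N{\left(b \right)} = - b^{3}$ ($N{\left(b \right)} = - \frac{4 b b^{2}}{4} = - \frac{4 b^{3}}{4} = - b^{3}$)
$-96 - 57 N{\left(H \right)} = -96 - 57 \left(- 10^{3}\right) = -96 - 57 \left(\left(-1\right) 1000\right) = -96 - -57000 = -96 + 57000 = 56904$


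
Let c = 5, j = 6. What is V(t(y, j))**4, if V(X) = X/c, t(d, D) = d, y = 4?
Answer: 256/625 ≈ 0.40960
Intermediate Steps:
V(X) = X/5
V(t(y, j))**4 = ((1/5)*4)**4 = (4/5)**4 = 256/625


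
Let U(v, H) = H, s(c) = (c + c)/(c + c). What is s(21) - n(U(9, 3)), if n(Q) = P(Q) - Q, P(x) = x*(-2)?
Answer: 10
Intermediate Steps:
s(c) = 1 (s(c) = (2*c)/((2*c)) = (2*c)*(1/(2*c)) = 1)
P(x) = -2*x
n(Q) = -3*Q (n(Q) = -2*Q - Q = -3*Q)
s(21) - n(U(9, 3)) = 1 - (-3)*3 = 1 - 1*(-9) = 1 + 9 = 10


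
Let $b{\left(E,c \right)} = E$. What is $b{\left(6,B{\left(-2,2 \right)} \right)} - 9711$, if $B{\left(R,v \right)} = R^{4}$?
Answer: $-9705$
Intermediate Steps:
$b{\left(6,B{\left(-2,2 \right)} \right)} - 9711 = 6 - 9711 = -9705$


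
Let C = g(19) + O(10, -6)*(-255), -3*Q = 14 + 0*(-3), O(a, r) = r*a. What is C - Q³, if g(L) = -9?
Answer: 415601/27 ≈ 15393.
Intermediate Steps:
O(a, r) = a*r
Q = -14/3 (Q = -(14 + 0*(-3))/3 = -(14 + 0)/3 = -⅓*14 = -14/3 ≈ -4.6667)
C = 15291 (C = -9 + (10*(-6))*(-255) = -9 - 60*(-255) = -9 + 15300 = 15291)
C - Q³ = 15291 - (-14/3)³ = 15291 - 1*(-2744/27) = 15291 + 2744/27 = 415601/27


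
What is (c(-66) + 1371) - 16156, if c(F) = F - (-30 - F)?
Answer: -14887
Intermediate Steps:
c(F) = 30 + 2*F (c(F) = F + (30 + F) = 30 + 2*F)
(c(-66) + 1371) - 16156 = ((30 + 2*(-66)) + 1371) - 16156 = ((30 - 132) + 1371) - 16156 = (-102 + 1371) - 16156 = 1269 - 16156 = -14887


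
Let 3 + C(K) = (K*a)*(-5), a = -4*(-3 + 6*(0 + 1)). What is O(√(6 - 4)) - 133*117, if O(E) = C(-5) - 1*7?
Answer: -15871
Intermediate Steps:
a = -12 (a = -4*(-3 + 6*1) = -4*(-3 + 6) = -4*3 = -12)
C(K) = -3 + 60*K (C(K) = -3 + (K*(-12))*(-5) = -3 - 12*K*(-5) = -3 + 60*K)
O(E) = -310 (O(E) = (-3 + 60*(-5)) - 1*7 = (-3 - 300) - 7 = -303 - 7 = -310)
O(√(6 - 4)) - 133*117 = -310 - 133*117 = -310 - 15561 = -15871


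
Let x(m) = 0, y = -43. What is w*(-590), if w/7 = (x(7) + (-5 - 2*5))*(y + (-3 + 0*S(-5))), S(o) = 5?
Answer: -2849700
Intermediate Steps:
w = 4830 (w = 7*((0 + (-5 - 2*5))*(-43 + (-3 + 0*5))) = 7*((0 + (-5 - 10))*(-43 + (-3 + 0))) = 7*((0 - 15)*(-43 - 3)) = 7*(-15*(-46)) = 7*690 = 4830)
w*(-590) = 4830*(-590) = -2849700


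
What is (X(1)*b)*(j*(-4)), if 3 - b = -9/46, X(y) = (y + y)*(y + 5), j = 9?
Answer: -31752/23 ≈ -1380.5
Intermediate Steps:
X(y) = 2*y*(5 + y) (X(y) = (2*y)*(5 + y) = 2*y*(5 + y))
b = 147/46 (b = 3 - (-9)/46 = 3 - 1*(-9/46) = 3 + 9/46 = 147/46 ≈ 3.1957)
(X(1)*b)*(j*(-4)) = ((2*1*(5 + 1))*(147/46))*(9*(-4)) = ((2*1*6)*(147/46))*(-36) = (12*(147/46))*(-36) = (882/23)*(-36) = -31752/23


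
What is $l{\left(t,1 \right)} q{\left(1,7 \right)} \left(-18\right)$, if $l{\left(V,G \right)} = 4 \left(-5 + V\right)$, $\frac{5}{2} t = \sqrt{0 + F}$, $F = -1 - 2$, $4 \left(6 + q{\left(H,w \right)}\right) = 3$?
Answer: $-1890 + \frac{756 i \sqrt{3}}{5} \approx -1890.0 + 261.89 i$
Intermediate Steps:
$q{\left(H,w \right)} = - \frac{21}{4}$ ($q{\left(H,w \right)} = -6 + \frac{1}{4} \cdot 3 = -6 + \frac{3}{4} = - \frac{21}{4}$)
$F = -3$
$t = \frac{2 i \sqrt{3}}{5}$ ($t = \frac{2 \sqrt{0 - 3}}{5} = \frac{2 \sqrt{-3}}{5} = \frac{2 i \sqrt{3}}{5} \approx 0.69282 i$)
$l{\left(V,G \right)} = -20 + 4 V$
$l{\left(t,1 \right)} q{\left(1,7 \right)} \left(-18\right) = \left(-20 + 4 \frac{2 i \sqrt{3}}{5}\right) \left(- \frac{21}{4}\right) \left(-18\right) = \left(-20 + \frac{8 i \sqrt{3}}{5}\right) \left(- \frac{21}{4}\right) \left(-18\right) = \left(105 - \frac{42 i \sqrt{3}}{5}\right) \left(-18\right) = -1890 + \frac{756 i \sqrt{3}}{5}$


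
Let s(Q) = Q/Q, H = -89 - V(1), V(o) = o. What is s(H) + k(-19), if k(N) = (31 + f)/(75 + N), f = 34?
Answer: 121/56 ≈ 2.1607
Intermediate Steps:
H = -90 (H = -89 - 1*1 = -89 - 1 = -90)
k(N) = 65/(75 + N) (k(N) = (31 + 34)/(75 + N) = 65/(75 + N))
s(Q) = 1
s(H) + k(-19) = 1 + 65/(75 - 19) = 1 + 65/56 = 121/56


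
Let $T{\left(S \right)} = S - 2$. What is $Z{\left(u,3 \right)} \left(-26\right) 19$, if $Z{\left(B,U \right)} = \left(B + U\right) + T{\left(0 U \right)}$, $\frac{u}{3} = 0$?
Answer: $-494$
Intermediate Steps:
$u = 0$ ($u = 3 \cdot 0 = 0$)
$T{\left(S \right)} = -2 + S$
$Z{\left(B,U \right)} = -2 + B + U$ ($Z{\left(B,U \right)} = \left(B + U\right) - \left(2 + 0 U\right) = \left(B + U\right) + \left(-2 + 0\right) = \left(B + U\right) - 2 = -2 + B + U$)
$Z{\left(u,3 \right)} \left(-26\right) 19 = \left(-2 + 0 + 3\right) \left(-26\right) 19 = 1 \left(-26\right) 19 = \left(-26\right) 19 = -494$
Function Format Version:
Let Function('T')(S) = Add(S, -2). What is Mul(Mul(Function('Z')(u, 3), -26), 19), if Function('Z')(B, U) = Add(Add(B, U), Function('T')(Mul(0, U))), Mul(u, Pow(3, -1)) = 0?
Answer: -494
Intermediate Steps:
u = 0 (u = Mul(3, 0) = 0)
Function('T')(S) = Add(-2, S)
Function('Z')(B, U) = Add(-2, B, U) (Function('Z')(B, U) = Add(Add(B, U), Add(-2, Mul(0, U))) = Add(Add(B, U), Add(-2, 0)) = Add(Add(B, U), -2) = Add(-2, B, U))
Mul(Mul(Function('Z')(u, 3), -26), 19) = Mul(Mul(Add(-2, 0, 3), -26), 19) = Mul(Mul(1, -26), 19) = Mul(-26, 19) = -494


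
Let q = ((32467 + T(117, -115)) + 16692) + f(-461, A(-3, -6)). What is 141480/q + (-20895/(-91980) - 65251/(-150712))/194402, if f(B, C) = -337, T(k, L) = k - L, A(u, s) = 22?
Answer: 453897973072663997/157375494466078512 ≈ 2.8842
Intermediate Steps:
q = 49054 (q = ((32467 + (117 - 1*(-115))) + 16692) - 337 = ((32467 + (117 + 115)) + 16692) - 337 = ((32467 + 232) + 16692) - 337 = (32699 + 16692) - 337 = 49391 - 337 = 49054)
141480/q + (-20895/(-91980) - 65251/(-150712))/194402 = 141480/49054 + (-20895/(-91980) - 65251/(-150712))/194402 = 141480*(1/49054) + (-20895*(-1/91980) - 65251*(-1/150712))*(1/194402) = 70740/24527 + (199/876 + 65251/150712)*(1/194402) = 70740/24527 + (21787891/33005928)*(1/194402) = 70740/24527 + 21787891/6416418415056 = 453897973072663997/157375494466078512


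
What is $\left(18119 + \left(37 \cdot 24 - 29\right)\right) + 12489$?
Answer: $31467$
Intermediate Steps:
$\left(18119 + \left(37 \cdot 24 - 29\right)\right) + 12489 = \left(18119 + \left(888 - 29\right)\right) + 12489 = \left(18119 + 859\right) + 12489 = 18978 + 12489 = 31467$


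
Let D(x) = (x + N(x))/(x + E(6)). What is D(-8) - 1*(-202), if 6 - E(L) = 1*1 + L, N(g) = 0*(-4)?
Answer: 1826/9 ≈ 202.89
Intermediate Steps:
N(g) = 0
E(L) = 5 - L (E(L) = 6 - (1*1 + L) = 6 - (1 + L) = 6 + (-1 - L) = 5 - L)
D(x) = x/(-1 + x) (D(x) = (x + 0)/(x + (5 - 1*6)) = x/(x + (5 - 6)) = x/(x - 1) = x/(-1 + x))
D(-8) - 1*(-202) = -8/(-1 - 8) - 1*(-202) = -8/(-9) + 202 = -8*(-1/9) + 202 = 8/9 + 202 = 1826/9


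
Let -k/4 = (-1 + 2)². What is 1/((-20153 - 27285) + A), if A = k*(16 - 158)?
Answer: -1/46870 ≈ -2.1336e-5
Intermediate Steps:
k = -4 (k = -4*(-1 + 2)² = -4*1² = -4*1 = -4)
A = 568 (A = -4*(16 - 158) = -4*(-142) = 568)
1/((-20153 - 27285) + A) = 1/((-20153 - 27285) + 568) = 1/(-47438 + 568) = 1/(-46870) = -1/46870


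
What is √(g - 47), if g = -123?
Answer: I*√170 ≈ 13.038*I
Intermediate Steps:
√(g - 47) = √(-123 - 47) = √(-170) = I*√170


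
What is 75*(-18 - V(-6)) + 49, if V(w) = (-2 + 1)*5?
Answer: -926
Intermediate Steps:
V(w) = -5 (V(w) = -1*5 = -5)
75*(-18 - V(-6)) + 49 = 75*(-18 - 1*(-5)) + 49 = 75*(-18 + 5) + 49 = 75*(-13) + 49 = -975 + 49 = -926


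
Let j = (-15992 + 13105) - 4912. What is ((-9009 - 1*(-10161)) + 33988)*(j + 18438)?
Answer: 373854460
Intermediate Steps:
j = -7799 (j = -2887 - 4912 = -7799)
((-9009 - 1*(-10161)) + 33988)*(j + 18438) = ((-9009 - 1*(-10161)) + 33988)*(-7799 + 18438) = ((-9009 + 10161) + 33988)*10639 = (1152 + 33988)*10639 = 35140*10639 = 373854460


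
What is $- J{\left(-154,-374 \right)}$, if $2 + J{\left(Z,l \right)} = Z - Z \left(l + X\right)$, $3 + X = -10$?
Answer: $59754$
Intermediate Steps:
$X = -13$ ($X = -3 - 10 = -13$)
$J{\left(Z,l \right)} = -2 + Z - Z \left(-13 + l\right)$ ($J{\left(Z,l \right)} = -2 - \left(- Z + Z \left(l - 13\right)\right) = -2 - \left(- Z + Z \left(-13 + l\right)\right) = -2 + Z - Z \left(-13 + l\right)$)
$- J{\left(-154,-374 \right)} = - (-2 + 14 \left(-154\right) - \left(-154\right) \left(-374\right)) = - (-2 - 2156 - 57596) = \left(-1\right) \left(-59754\right) = 59754$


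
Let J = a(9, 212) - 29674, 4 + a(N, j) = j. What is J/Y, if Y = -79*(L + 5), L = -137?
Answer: -4911/1738 ≈ -2.8257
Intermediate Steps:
a(N, j) = -4 + j
Y = 10428 (Y = -79*(-137 + 5) = -79*(-132) = 10428)
J = -29466 (J = (-4 + 212) - 29674 = 208 - 29674 = -29466)
J/Y = -29466/10428 = -29466*1/10428 = -4911/1738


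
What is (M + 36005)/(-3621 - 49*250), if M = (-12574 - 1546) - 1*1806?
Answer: -20079/15871 ≈ -1.2651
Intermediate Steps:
M = -15926 (M = -14120 - 1806 = -15926)
(M + 36005)/(-3621 - 49*250) = (-15926 + 36005)/(-3621 - 49*250) = 20079/(-3621 - 12250) = 20079/(-15871) = 20079*(-1/15871) = -20079/15871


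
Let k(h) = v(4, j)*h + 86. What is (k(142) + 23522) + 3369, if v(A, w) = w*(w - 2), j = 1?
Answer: 26835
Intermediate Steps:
v(A, w) = w*(-2 + w)
k(h) = 86 - h (k(h) = (1*(-2 + 1))*h + 86 = (1*(-1))*h + 86 = -h + 86 = 86 - h)
(k(142) + 23522) + 3369 = ((86 - 1*142) + 23522) + 3369 = ((86 - 142) + 23522) + 3369 = (-56 + 23522) + 3369 = 23466 + 3369 = 26835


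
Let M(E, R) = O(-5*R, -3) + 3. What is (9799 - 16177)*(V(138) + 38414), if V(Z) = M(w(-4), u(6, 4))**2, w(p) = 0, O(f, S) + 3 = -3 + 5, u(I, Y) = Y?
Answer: -245030004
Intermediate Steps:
O(f, S) = -1 (O(f, S) = -3 + (-3 + 5) = -3 + 2 = -1)
M(E, R) = 2 (M(E, R) = -1 + 3 = 2)
V(Z) = 4 (V(Z) = 2**2 = 4)
(9799 - 16177)*(V(138) + 38414) = (9799 - 16177)*(4 + 38414) = -6378*38418 = -245030004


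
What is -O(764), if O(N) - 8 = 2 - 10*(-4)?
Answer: -50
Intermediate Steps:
O(N) = 50 (O(N) = 8 + (2 - 10*(-4)) = 8 + (2 + 40) = 8 + 42 = 50)
-O(764) = -1*50 = -50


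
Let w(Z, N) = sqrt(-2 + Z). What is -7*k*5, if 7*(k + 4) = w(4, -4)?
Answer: 140 - 5*sqrt(2) ≈ 132.93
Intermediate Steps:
k = -4 + sqrt(2)/7 (k = -4 + sqrt(-2 + 4)/7 = -4 + sqrt(2)/7 ≈ -3.7980)
-7*k*5 = -7*(-4 + sqrt(2)/7)*5 = (28 - sqrt(2))*5 = 140 - 5*sqrt(2)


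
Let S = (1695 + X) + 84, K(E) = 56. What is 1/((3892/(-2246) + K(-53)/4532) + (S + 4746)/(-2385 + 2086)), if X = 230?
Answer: -380435341/9249324749 ≈ -0.041131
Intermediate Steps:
S = 2009 (S = (1695 + 230) + 84 = 1925 + 84 = 2009)
1/((3892/(-2246) + K(-53)/4532) + (S + 4746)/(-2385 + 2086)) = 1/((3892/(-2246) + 56/4532) + (2009 + 4746)/(-2385 + 2086)) = 1/((3892*(-1/2246) + 56*(1/4532)) + 6755/(-299)) = 1/((-1946/1123 + 14/1133) + 6755*(-1/299)) = 1/(-2189096/1272359 - 6755/299) = 1/(-9249324749/380435341) = -380435341/9249324749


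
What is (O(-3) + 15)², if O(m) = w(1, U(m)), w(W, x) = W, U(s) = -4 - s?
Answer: 256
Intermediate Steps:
O(m) = 1
(O(-3) + 15)² = (1 + 15)² = 16² = 256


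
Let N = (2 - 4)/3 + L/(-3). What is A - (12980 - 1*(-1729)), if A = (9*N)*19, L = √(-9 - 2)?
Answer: -14823 - 57*I*√11 ≈ -14823.0 - 189.05*I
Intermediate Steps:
L = I*√11 (L = √(-11) = I*√11 ≈ 3.3166*I)
N = -⅔ - I*√11/3 (N = (2 - 4)/3 + (I*√11)/(-3) = -2*⅓ + (I*√11)*(-⅓) = -⅔ - I*√11/3 ≈ -0.66667 - 1.1055*I)
A = -114 - 57*I*√11 (A = (9*(-⅔ - I*√11/3))*19 = (-6 - 3*I*√11)*19 = -114 - 57*I*√11 ≈ -114.0 - 189.05*I)
A - (12980 - 1*(-1729)) = (-114 - 57*I*√11) - (12980 - 1*(-1729)) = (-114 - 57*I*√11) - (12980 + 1729) = (-114 - 57*I*√11) - 1*14709 = (-114 - 57*I*√11) - 14709 = -14823 - 57*I*√11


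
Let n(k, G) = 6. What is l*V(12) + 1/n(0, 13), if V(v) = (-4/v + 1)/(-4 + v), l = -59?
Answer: -19/4 ≈ -4.7500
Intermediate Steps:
V(v) = (1 - 4/v)/(-4 + v)
l*V(12) + 1/n(0, 13) = -59/12 + 1/6 = -59*1/12 + ⅙ = -59/12 + ⅙ = -19/4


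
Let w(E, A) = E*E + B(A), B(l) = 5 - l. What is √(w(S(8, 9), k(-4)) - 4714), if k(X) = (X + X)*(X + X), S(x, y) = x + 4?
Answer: I*√4629 ≈ 68.037*I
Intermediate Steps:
S(x, y) = 4 + x
k(X) = 4*X² (k(X) = (2*X)*(2*X) = 4*X²)
w(E, A) = 5 + E² - A (w(E, A) = E*E + (5 - A) = E² + (5 - A) = 5 + E² - A)
√(w(S(8, 9), k(-4)) - 4714) = √((5 + (4 + 8)² - 4*(-4)²) - 4714) = √((5 + 12² - 4*16) - 4714) = √((5 + 144 - 1*64) - 4714) = √((5 + 144 - 64) - 4714) = √(85 - 4714) = √(-4629) = I*√4629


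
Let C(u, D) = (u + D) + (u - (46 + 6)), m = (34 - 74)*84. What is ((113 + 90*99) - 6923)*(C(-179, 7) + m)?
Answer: -7902300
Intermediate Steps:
m = -3360 (m = -40*84 = -3360)
C(u, D) = -52 + D + 2*u (C(u, D) = (D + u) + (u - 1*52) = (D + u) + (u - 52) = (D + u) + (-52 + u) = -52 + D + 2*u)
((113 + 90*99) - 6923)*(C(-179, 7) + m) = ((113 + 90*99) - 6923)*((-52 + 7 + 2*(-179)) - 3360) = ((113 + 8910) - 6923)*((-52 + 7 - 358) - 3360) = (9023 - 6923)*(-403 - 3360) = 2100*(-3763) = -7902300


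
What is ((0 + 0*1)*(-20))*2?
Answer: 0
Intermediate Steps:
((0 + 0*1)*(-20))*2 = ((0 + 0)*(-20))*2 = (0*(-20))*2 = 0*2 = 0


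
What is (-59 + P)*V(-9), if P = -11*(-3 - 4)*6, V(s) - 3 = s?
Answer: -2418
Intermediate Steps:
V(s) = 3 + s
P = 462 (P = -(-77)*6 = -11*(-42) = 462)
(-59 + P)*V(-9) = (-59 + 462)*(3 - 9) = 403*(-6) = -2418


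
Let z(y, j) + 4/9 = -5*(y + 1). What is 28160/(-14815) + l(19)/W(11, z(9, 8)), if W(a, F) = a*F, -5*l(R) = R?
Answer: -140124367/73986110 ≈ -1.8939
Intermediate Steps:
l(R) = -R/5
z(y, j) = -49/9 - 5*y (z(y, j) = -4/9 - 5*(y + 1) = -4/9 - 5*(1 + y) = -4/9 + (-5 - 5*y) = -49/9 - 5*y)
W(a, F) = F*a
28160/(-14815) + l(19)/W(11, z(9, 8)) = 28160/(-14815) + (-⅕*19)/(((-49/9 - 5*9)*11)) = 28160*(-1/14815) - 19*1/(11*(-49/9 - 45))/5 = -5632/2963 - 19/(5*((-454/9*11))) = -5632/2963 - 19/(5*(-4994/9)) = -5632/2963 - 19/5*(-9/4994) = -5632/2963 + 171/24970 = -140124367/73986110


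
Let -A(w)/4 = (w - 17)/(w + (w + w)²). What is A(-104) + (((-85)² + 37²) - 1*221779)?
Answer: -2300266029/10790 ≈ -2.1319e+5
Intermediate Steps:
A(w) = -4*(-17 + w)/(w + 4*w²) (A(w) = -4*(w - 17)/(w + (w + w)²) = -4*(-17 + w)/(w + (2*w)²) = -4*(-17 + w)/(w + 4*w²))
A(-104) + (((-85)² + 37²) - 1*221779) = 4*(17 - 1*(-104))/(-104*(1 + 4*(-104))) + (((-85)² + 37²) - 1*221779) = 4*(-1/104)*(17 + 104)/(1 - 416) + ((7225 + 1369) - 221779) = 4*(-1/104)*121/(-415) + (8594 - 221779) = 4*(-1/104)*(-1/415)*121 - 213185 = 121/10790 - 213185 = -2300266029/10790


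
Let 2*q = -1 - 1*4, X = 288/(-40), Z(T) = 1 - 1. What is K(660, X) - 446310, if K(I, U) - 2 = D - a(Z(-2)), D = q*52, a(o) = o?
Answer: -446438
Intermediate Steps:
Z(T) = 0
X = -36/5 (X = 288*(-1/40) = -36/5 ≈ -7.2000)
q = -5/2 (q = (-1 - 1*4)/2 = (-1 - 4)/2 = (½)*(-5) = -5/2 ≈ -2.5000)
D = -130 (D = -5/2*52 = -130)
K(I, U) = -128 (K(I, U) = 2 + (-130 - 1*0) = 2 + (-130 + 0) = 2 - 130 = -128)
K(660, X) - 446310 = -128 - 446310 = -446438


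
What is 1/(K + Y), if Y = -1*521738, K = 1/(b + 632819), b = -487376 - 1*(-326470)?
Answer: -471913/246214944793 ≈ -1.9167e-6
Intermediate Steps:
b = -160906 (b = -487376 + 326470 = -160906)
K = 1/471913 (K = 1/(-160906 + 632819) = 1/471913 ≈ 2.1190e-6)
Y = -521738
1/(K + Y) = 1/(1/471913 - 521738) = 1/(-246214944793/471913) = -471913/246214944793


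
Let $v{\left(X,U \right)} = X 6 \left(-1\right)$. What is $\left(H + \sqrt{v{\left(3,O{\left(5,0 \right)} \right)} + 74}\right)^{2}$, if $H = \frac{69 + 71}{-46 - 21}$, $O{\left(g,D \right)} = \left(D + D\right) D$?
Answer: $\frac{270984}{4489} - \frac{560 \sqrt{14}}{67} \approx 29.093$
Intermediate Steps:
$O{\left(g,D \right)} = 2 D^{2}$ ($O{\left(g,D \right)} = 2 D D = 2 D^{2}$)
$v{\left(X,U \right)} = - 6 X$ ($v{\left(X,U \right)} = 6 X \left(-1\right) = - 6 X$)
$H = - \frac{140}{67}$ ($H = \frac{140}{-67} = 140 \left(- \frac{1}{67}\right) = - \frac{140}{67} \approx -2.0896$)
$\left(H + \sqrt{v{\left(3,O{\left(5,0 \right)} \right)} + 74}\right)^{2} = \left(- \frac{140}{67} + \sqrt{\left(-6\right) 3 + 74}\right)^{2} = \left(- \frac{140}{67} + \sqrt{-18 + 74}\right)^{2} = \left(- \frac{140}{67} + \sqrt{56}\right)^{2} = \left(- \frac{140}{67} + 2 \sqrt{14}\right)^{2}$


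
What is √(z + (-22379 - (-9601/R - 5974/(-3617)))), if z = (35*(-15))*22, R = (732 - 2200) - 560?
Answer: I*√2701089748620543/282126 ≈ 184.22*I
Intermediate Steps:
R = -2028 (R = -1468 - 560 = -2028)
z = -11550 (z = -525*22 = -11550)
√(z + (-22379 - (-9601/R - 5974/(-3617)))) = √(-11550 + (-22379 - (-9601/(-2028) - 5974/(-3617)))) = √(-11550 + (-22379 - (-9601*(-1/2028) - 5974*(-1/3617)))) = √(-11550 + (-22379 - (9601/2028 + 5974/3617))) = √(-11550 + (-22379 - 1*46842089/7335276)) = √(-11550 + (-22379 - 46842089/7335276)) = √(-11550 - 164202983693/7335276) = √(-248925421493/7335276) = I*√2701089748620543/282126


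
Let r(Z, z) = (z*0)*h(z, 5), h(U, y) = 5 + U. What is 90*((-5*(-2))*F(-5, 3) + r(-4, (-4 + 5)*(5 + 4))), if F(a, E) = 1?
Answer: 900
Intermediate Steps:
r(Z, z) = 0 (r(Z, z) = (z*0)*(5 + z) = 0*(5 + z) = 0)
90*((-5*(-2))*F(-5, 3) + r(-4, (-4 + 5)*(5 + 4))) = 90*(-5*(-2)*1 + 0) = 90*(10*1 + 0) = 90*(10 + 0) = 90*10 = 900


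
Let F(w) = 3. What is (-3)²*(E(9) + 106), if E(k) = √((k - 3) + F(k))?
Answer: 981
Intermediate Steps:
E(k) = √k (E(k) = √((k - 3) + 3) = √((-3 + k) + 3) = √k)
(-3)²*(E(9) + 106) = (-3)²*(√9 + 106) = 9*(3 + 106) = 9*109 = 981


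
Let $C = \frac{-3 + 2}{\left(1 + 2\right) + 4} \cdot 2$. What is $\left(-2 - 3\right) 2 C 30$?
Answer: $\frac{600}{7} \approx 85.714$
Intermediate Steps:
$C = - \frac{2}{7}$ ($C = - \frac{1}{3 + 4} \cdot 2 = - \frac{1}{7} \cdot 2 = \left(-1\right) \frac{1}{7} \cdot 2 = \left(- \frac{1}{7}\right) 2 = - \frac{2}{7} \approx -0.28571$)
$\left(-2 - 3\right) 2 C 30 = \left(-2 - 3\right) 2 \left(- \frac{2}{7}\right) 30 = \left(-5\right) 2 \left(- \frac{2}{7}\right) 30 = \left(-10\right) \left(- \frac{2}{7}\right) 30 = \frac{20}{7} \cdot 30 = \frac{600}{7}$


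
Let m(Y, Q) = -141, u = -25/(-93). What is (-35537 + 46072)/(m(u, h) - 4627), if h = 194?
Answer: -10535/4768 ≈ -2.2095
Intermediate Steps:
u = 25/93 (u = -25*(-1/93) = 25/93 ≈ 0.26882)
(-35537 + 46072)/(m(u, h) - 4627) = (-35537 + 46072)/(-141 - 4627) = 10535/(-4768) = 10535*(-1/4768) = -10535/4768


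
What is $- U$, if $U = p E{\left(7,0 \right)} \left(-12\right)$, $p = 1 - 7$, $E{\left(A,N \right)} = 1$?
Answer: $-72$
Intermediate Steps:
$p = -6$ ($p = 1 - 7 = -6$)
$U = 72$ ($U = \left(-6\right) 1 \left(-12\right) = \left(-6\right) \left(-12\right) = 72$)
$- U = \left(-1\right) 72 = -72$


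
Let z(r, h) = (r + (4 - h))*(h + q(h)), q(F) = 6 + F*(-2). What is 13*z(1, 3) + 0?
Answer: 78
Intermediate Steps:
q(F) = 6 - 2*F
z(r, h) = (6 - h)*(4 + r - h) (z(r, h) = (r + (4 - h))*(h + (6 - 2*h)) = (4 + r - h)*(6 - h) = (6 - h)*(4 + r - h))
13*z(1, 3) + 0 = 13*(24 + 3² - 10*3 + 6*1 - 1*3*1) + 0 = 13*(24 + 9 - 30 + 6 - 3) + 0 = 13*6 + 0 = 78 + 0 = 78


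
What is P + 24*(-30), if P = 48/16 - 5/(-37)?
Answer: -26524/37 ≈ -716.87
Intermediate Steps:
P = 116/37 (P = 48*(1/16) - 5*(-1/37) = 3 + 5/37 = 116/37 ≈ 3.1351)
P + 24*(-30) = 116/37 + 24*(-30) = 116/37 - 720 = -26524/37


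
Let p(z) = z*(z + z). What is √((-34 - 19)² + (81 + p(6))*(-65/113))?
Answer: 4*√2171521/113 ≈ 52.163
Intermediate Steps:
p(z) = 2*z² (p(z) = z*(2*z) = 2*z²)
√((-34 - 19)² + (81 + p(6))*(-65/113)) = √((-34 - 19)² + (81 + 2*6²)*(-65/113)) = √((-53)² + (81 + 2*36)*(-65*1/113)) = √(2809 + (81 + 72)*(-65/113)) = √(2809 + 153*(-65/113)) = √(2809 - 9945/113) = √(307472/113) = 4*√2171521/113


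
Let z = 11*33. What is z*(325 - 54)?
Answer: 98373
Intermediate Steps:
z = 363
z*(325 - 54) = 363*(325 - 54) = 363*271 = 98373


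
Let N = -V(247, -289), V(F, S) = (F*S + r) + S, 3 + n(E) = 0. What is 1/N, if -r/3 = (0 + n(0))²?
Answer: 1/71699 ≈ 1.3947e-5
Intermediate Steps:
n(E) = -3 (n(E) = -3 + 0 = -3)
r = -27 (r = -3*(0 - 3)² = -3*(-3)² = -3*9 = -27)
V(F, S) = -27 + S + F*S (V(F, S) = (F*S - 27) + S = (-27 + F*S) + S = -27 + S + F*S)
N = 71699 (N = -(-27 - 289 + 247*(-289)) = -(-27 - 289 - 71383) = -1*(-71699) = 71699)
1/N = 1/71699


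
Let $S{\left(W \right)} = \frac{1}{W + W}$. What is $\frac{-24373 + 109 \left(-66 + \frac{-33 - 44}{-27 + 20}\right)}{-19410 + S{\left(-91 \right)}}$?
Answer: $\frac{5526976}{3532621} \approx 1.5646$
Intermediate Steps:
$S{\left(W \right)} = \frac{1}{2 W}$
$\frac{-24373 + 109 \left(-66 + \frac{-33 - 44}{-27 + 20}\right)}{-19410 + S{\left(-91 \right)}} = \frac{-24373 + 109 \left(-66 + \frac{-33 - 44}{-27 + 20}\right)}{-19410 + \frac{1}{2 \left(-91\right)}} = \frac{-24373 + 109 \left(-66 - \frac{77}{-7}\right)}{-19410 + \frac{1}{2} \left(- \frac{1}{91}\right)} = \frac{-24373 + 109 \left(-66 - -11\right)}{-19410 - \frac{1}{182}} = \frac{-24373 + 109 \left(-66 + 11\right)}{- \frac{3532621}{182}} = \left(-24373 + 109 \left(-55\right)\right) \left(- \frac{182}{3532621}\right) = \left(-24373 - 5995\right) \left(- \frac{182}{3532621}\right) = \left(-30368\right) \left(- \frac{182}{3532621}\right) = \frac{5526976}{3532621}$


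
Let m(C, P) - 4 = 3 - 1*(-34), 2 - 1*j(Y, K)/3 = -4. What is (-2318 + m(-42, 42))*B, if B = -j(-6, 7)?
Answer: 40986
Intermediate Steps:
j(Y, K) = 18 (j(Y, K) = 6 - 3*(-4) = 6 + 12 = 18)
m(C, P) = 41 (m(C, P) = 4 + (3 - 1*(-34)) = 4 + (3 + 34) = 4 + 37 = 41)
B = -18 (B = -1*18 = -18)
(-2318 + m(-42, 42))*B = (-2318 + 41)*(-18) = -2277*(-18) = 40986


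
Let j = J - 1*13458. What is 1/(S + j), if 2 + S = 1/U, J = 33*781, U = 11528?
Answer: 11528/141944265 ≈ 8.1215e-5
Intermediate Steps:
J = 25773
j = 12315 (j = 25773 - 1*13458 = 25773 - 13458 = 12315)
S = -23055/11528 (S = -2 + 1/11528 = -23055/11528 ≈ -1.9999)
1/(S + j) = 1/(-23055/11528 + 12315) = 1/(141944265/11528) = 11528/141944265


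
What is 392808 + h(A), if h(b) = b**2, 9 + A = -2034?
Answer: 4566657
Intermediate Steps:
A = -2043 (A = -9 - 2034 = -2043)
392808 + h(A) = 392808 + (-2043)**2 = 392808 + 4173849 = 4566657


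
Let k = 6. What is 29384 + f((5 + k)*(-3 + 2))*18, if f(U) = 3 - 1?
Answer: 29420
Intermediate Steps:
f(U) = 2
29384 + f((5 + k)*(-3 + 2))*18 = 29384 + 2*18 = 29384 + 36 = 29420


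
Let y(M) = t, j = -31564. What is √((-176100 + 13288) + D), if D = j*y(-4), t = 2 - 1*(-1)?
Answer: 4*I*√16094 ≈ 507.45*I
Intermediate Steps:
t = 3 (t = 2 + 1 = 3)
y(M) = 3
D = -94692 (D = -31564*3 = -94692)
√((-176100 + 13288) + D) = √((-176100 + 13288) - 94692) = √(-162812 - 94692) = √(-257504) = 4*I*√16094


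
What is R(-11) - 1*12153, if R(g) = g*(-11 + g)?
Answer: -11911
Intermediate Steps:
R(-11) - 1*12153 = -11*(-11 - 11) - 1*12153 = -11*(-22) - 12153 = 242 - 12153 = -11911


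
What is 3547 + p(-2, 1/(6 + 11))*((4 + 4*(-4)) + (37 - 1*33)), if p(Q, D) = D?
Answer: 60291/17 ≈ 3546.5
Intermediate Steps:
3547 + p(-2, 1/(6 + 11))*((4 + 4*(-4)) + (37 - 1*33)) = 3547 + ((4 + 4*(-4)) + (37 - 1*33))/(6 + 11) = 3547 + ((4 - 16) + (37 - 33))/17 = 3547 + (-12 + 4)/17 = 3547 + (1/17)*(-8) = 3547 - 8/17 = 60291/17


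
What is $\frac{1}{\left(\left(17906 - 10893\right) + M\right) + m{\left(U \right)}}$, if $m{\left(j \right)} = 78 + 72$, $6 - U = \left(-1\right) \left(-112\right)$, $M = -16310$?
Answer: $- \frac{1}{9147} \approx -0.00010933$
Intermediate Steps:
$U = -106$ ($U = 6 - \left(-1\right) \left(-112\right) = 6 - 112 = -106$)
$m{\left(j \right)} = 150$
$\frac{1}{\left(\left(17906 - 10893\right) + M\right) + m{\left(U \right)}} = \frac{1}{\left(\left(17906 - 10893\right) - 16310\right) + 150} = \frac{1}{\left(7013 - 16310\right) + 150} = \frac{1}{-9297 + 150} = \frac{1}{-9147} = - \frac{1}{9147}$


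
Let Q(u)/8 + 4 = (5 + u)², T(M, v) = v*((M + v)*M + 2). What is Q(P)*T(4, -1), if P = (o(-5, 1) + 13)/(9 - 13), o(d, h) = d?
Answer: -560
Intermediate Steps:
T(M, v) = v*(2 + M*(M + v)) (T(M, v) = v*(M*(M + v) + 2) = v*(2 + M*(M + v)))
P = -2 (P = (-5 + 13)/(9 - 13) = 8/(-4) = 8*(-¼) = -2)
Q(u) = -32 + 8*(5 + u)²
Q(P)*T(4, -1) = (-32 + 8*(5 - 2)²)*(-(2 + 4² + 4*(-1))) = (-32 + 8*3²)*(-(2 + 16 - 4)) = (-32 + 8*9)*(-1*14) = (-32 + 72)*(-14) = 40*(-14) = -560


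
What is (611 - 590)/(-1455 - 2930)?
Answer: -21/4385 ≈ -0.0047891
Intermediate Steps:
(611 - 590)/(-1455 - 2930) = 21/(-4385) = 21*(-1/4385) = -21/4385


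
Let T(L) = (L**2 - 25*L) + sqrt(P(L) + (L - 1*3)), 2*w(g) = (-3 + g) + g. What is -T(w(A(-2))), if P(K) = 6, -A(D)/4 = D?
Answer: 481/4 - sqrt(38)/2 ≈ 117.17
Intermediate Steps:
A(D) = -4*D
w(g) = -3/2 + g (w(g) = ((-3 + g) + g)/2 = (-3 + 2*g)/2 = -3/2 + g)
T(L) = L**2 + sqrt(3 + L) - 25*L (T(L) = (L**2 - 25*L) + sqrt(6 + (L - 1*3)) = (L**2 - 25*L) + sqrt(6 + (L - 3)) = (L**2 - 25*L) + sqrt(6 + (-3 + L)) = (L**2 - 25*L) + sqrt(3 + L) = L**2 + sqrt(3 + L) - 25*L)
-T(w(A(-2))) = -((-3/2 - 4*(-2))**2 + sqrt(3 + (-3/2 - 4*(-2))) - 25*(-3/2 - 4*(-2))) = -((-3/2 + 8)**2 + sqrt(3 + (-3/2 + 8)) - 25*(-3/2 + 8)) = -((13/2)**2 + sqrt(3 + 13/2) - 25*13/2) = -(169/4 + sqrt(19/2) - 325/2) = -(169/4 + sqrt(38)/2 - 325/2) = -(-481/4 + sqrt(38)/2) = 481/4 - sqrt(38)/2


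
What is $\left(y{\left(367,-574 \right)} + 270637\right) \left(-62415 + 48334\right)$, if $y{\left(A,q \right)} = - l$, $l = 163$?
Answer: $-3808544394$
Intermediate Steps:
$y{\left(A,q \right)} = -163$ ($y{\left(A,q \right)} = \left(-1\right) 163 = -163$)
$\left(y{\left(367,-574 \right)} + 270637\right) \left(-62415 + 48334\right) = \left(-163 + 270637\right) \left(-62415 + 48334\right) = 270474 \left(-14081\right) = -3808544394$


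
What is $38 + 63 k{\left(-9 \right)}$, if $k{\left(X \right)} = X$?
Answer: $-529$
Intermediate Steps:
$38 + 63 k{\left(-9 \right)} = 38 + 63 \left(-9\right) = 38 - 567 = -529$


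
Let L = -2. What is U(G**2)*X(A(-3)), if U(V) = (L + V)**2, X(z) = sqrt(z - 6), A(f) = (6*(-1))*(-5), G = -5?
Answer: 1058*sqrt(6) ≈ 2591.6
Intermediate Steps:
A(f) = 30 (A(f) = -6*(-5) = 30)
X(z) = sqrt(-6 + z)
U(V) = (-2 + V)**2
U(G**2)*X(A(-3)) = (-2 + (-5)**2)**2*sqrt(-6 + 30) = (-2 + 25)**2*sqrt(24) = 23**2*(2*sqrt(6)) = 529*(2*sqrt(6)) = 1058*sqrt(6)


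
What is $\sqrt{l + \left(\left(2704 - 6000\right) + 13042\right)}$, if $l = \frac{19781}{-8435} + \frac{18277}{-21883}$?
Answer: $\frac{66 \sqrt{76204512300436835}}{184583105} \approx 98.706$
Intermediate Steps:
$l = - \frac{587034118}{184583105}$ ($l = 19781 \left(- \frac{1}{8435}\right) + 18277 \left(- \frac{1}{21883}\right) = - \frac{19781}{8435} - \frac{18277}{21883} = - \frac{587034118}{184583105} \approx -3.1803$)
$\sqrt{l + \left(\left(2704 - 6000\right) + 13042\right)} = \sqrt{- \frac{587034118}{184583105} + \left(\left(2704 - 6000\right) + 13042\right)} = \sqrt{- \frac{587034118}{184583105} + \left(-3296 + 13042\right)} = \sqrt{- \frac{587034118}{184583105} + 9746} = \sqrt{\frac{1798359907212}{184583105}} = \frac{66 \sqrt{76204512300436835}}{184583105}$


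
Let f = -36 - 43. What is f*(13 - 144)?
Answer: 10349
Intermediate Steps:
f = -79
f*(13 - 144) = -79*(13 - 144) = -79*(-131) = 10349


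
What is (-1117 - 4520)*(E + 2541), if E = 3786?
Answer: -35665299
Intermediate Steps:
(-1117 - 4520)*(E + 2541) = (-1117 - 4520)*(3786 + 2541) = -5637*6327 = -35665299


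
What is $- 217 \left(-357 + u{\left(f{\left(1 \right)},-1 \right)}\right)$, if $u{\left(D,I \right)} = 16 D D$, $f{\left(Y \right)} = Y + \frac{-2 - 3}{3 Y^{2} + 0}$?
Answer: $\frac{683333}{9} \approx 75926.0$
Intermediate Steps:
$f{\left(Y \right)} = Y - \frac{5}{3 Y^{2}}$
$u{\left(D,I \right)} = 16 D^{2}$
$- 217 \left(-357 + u{\left(f{\left(1 \right)},-1 \right)}\right) = - 217 \left(-357 + 16 \left(1 - \frac{5}{3 \cdot 1}\right)^{2}\right) = - 217 \left(-357 + 16 \left(1 - \frac{5}{3}\right)^{2}\right) = - 217 \left(-357 + 16 \left(- \frac{2}{3}\right)^{2}\right) = - 217 \left(-357 + 16 \cdot \frac{4}{9}\right) = - 217 \left(-357 + \frac{64}{9}\right) = \left(-217\right) \left(- \frac{3149}{9}\right) = \frac{683333}{9}$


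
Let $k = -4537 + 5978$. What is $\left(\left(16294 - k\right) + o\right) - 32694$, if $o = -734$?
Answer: $-18575$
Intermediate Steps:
$k = 1441$
$\left(\left(16294 - k\right) + o\right) - 32694 = \left(\left(16294 - 1441\right) - 734\right) - 32694 = \left(14853 - 734\right) - 32694 = 14119 - 32694 = -18575$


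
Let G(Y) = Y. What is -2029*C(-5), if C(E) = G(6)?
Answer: -12174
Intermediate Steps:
C(E) = 6
-2029*C(-5) = -2029*6 = -12174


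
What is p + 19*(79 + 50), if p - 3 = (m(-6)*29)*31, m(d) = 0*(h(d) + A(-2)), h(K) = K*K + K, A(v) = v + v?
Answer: 2454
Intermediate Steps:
A(v) = 2*v
h(K) = K + K**2 (h(K) = K**2 + K = K + K**2)
m(d) = 0 (m(d) = 0*(d*(1 + d) + 2*(-2)) = 0*(d*(1 + d) - 4) = 0*(-4 + d*(1 + d)) = 0)
p = 3 (p = 3 + (0*29)*31 = 3 + 0*31 = 3 + 0 = 3)
p + 19*(79 + 50) = 3 + 19*(79 + 50) = 3 + 19*129 = 3 + 2451 = 2454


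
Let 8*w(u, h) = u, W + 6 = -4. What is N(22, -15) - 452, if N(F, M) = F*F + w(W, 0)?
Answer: 123/4 ≈ 30.750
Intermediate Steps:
W = -10 (W = -6 - 4 = -10)
w(u, h) = u/8
N(F, M) = -5/4 + F**2 (N(F, M) = F*F + (1/8)*(-10) = F**2 - 5/4 = -5/4 + F**2)
N(22, -15) - 452 = (-5/4 + 22**2) - 452 = (-5/4 + 484) - 452 = 1931/4 - 452 = 123/4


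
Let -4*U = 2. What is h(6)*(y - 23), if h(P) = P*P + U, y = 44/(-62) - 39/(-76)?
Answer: -3880221/4712 ≈ -823.48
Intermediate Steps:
y = -463/2356 (y = 44*(-1/62) - 39*(-1/76) = -22/31 + 39/76 = -463/2356 ≈ -0.19652)
U = -½ (U = -¼*2 = -½ ≈ -0.50000)
h(P) = -½ + P² (h(P) = P*P - ½ = P² - ½ = -½ + P²)
h(6)*(y - 23) = (-½ + 6²)*(-463/2356 - 23) = (-½ + 36)*(-54651/2356) = (71/2)*(-54651/2356) = -3880221/4712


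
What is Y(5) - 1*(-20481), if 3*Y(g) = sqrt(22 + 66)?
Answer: 20481 + 2*sqrt(22)/3 ≈ 20484.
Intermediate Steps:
Y(g) = 2*sqrt(22)/3 (Y(g) = sqrt(22 + 66)/3 = sqrt(88)/3 = (2*sqrt(22))/3 = 2*sqrt(22)/3)
Y(5) - 1*(-20481) = 2*sqrt(22)/3 - 1*(-20481) = 2*sqrt(22)/3 + 20481 = 20481 + 2*sqrt(22)/3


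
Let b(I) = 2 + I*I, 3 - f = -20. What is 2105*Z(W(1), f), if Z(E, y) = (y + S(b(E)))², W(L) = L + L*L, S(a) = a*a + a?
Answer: 8893625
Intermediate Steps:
f = 23 (f = 3 - 1*(-20) = 3 + 20 = 23)
b(I) = 2 + I²
S(a) = a + a² (S(a) = a² + a = a + a²)
W(L) = L + L²
Z(E, y) = (y + (2 + E²)*(3 + E²))² (Z(E, y) = (y + (2 + E²)*(1 + (2 + E²)))² = (y + (2 + E²)*(3 + E²))²)
2105*Z(W(1), f) = 2105*(23 + (2 + (1*(1 + 1))²)*(3 + (1*(1 + 1))²))² = 2105*(23 + (2 + (1*2)²)*(3 + (1*2)²))² = 2105*(23 + (2 + 2²)*(3 + 2²))² = 2105*(23 + (2 + 4)*(3 + 4))² = 2105*(23 + 6*7)² = 2105*(23 + 42)² = 2105*65² = 2105*4225 = 8893625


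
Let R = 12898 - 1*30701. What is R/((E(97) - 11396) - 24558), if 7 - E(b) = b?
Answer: 17803/36044 ≈ 0.49392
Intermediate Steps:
E(b) = 7 - b
R = -17803 (R = 12898 - 30701 = -17803)
R/((E(97) - 11396) - 24558) = -17803/(((7 - 1*97) - 11396) - 24558) = -17803/(((7 - 97) - 11396) - 24558) = -17803/((-90 - 11396) - 24558) = -17803/(-11486 - 24558) = -17803/(-36044) = -17803*(-1/36044) = 17803/36044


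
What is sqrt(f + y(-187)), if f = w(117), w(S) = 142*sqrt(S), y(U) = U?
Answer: sqrt(-187 + 426*sqrt(13)) ≈ 36.728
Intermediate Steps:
f = 426*sqrt(13) (f = 142*sqrt(117) = 142*(3*sqrt(13)) = 426*sqrt(13) ≈ 1536.0)
sqrt(f + y(-187)) = sqrt(426*sqrt(13) - 187) = sqrt(-187 + 426*sqrt(13))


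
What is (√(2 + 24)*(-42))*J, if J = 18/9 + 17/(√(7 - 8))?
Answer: √26*(-84 + 714*I) ≈ -428.32 + 3640.7*I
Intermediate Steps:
J = 2 - 17*I (J = 18*(⅑) + 17/(√(-1)) = 2 + 17/I = 2 + 17*(-I) = 2 - 17*I ≈ 2.0 - 17.0*I)
(√(2 + 24)*(-42))*J = (√(2 + 24)*(-42))*(2 - 17*I) = (√26*(-42))*(2 - 17*I) = (-42*√26)*(2 - 17*I) = -42*√26*(2 - 17*I)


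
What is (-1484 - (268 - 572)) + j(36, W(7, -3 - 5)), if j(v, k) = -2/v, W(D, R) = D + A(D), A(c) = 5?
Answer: -21241/18 ≈ -1180.1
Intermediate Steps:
W(D, R) = 5 + D (W(D, R) = D + 5 = 5 + D)
(-1484 - (268 - 572)) + j(36, W(7, -3 - 5)) = (-1484 - (268 - 572)) - 2/36 = (-1484 - 1*(-304)) - 2*1/36 = (-1484 + 304) - 1/18 = -1180 - 1/18 = -21241/18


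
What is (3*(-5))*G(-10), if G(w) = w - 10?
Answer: 300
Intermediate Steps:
G(w) = -10 + w
(3*(-5))*G(-10) = (3*(-5))*(-10 - 10) = -15*(-20) = 300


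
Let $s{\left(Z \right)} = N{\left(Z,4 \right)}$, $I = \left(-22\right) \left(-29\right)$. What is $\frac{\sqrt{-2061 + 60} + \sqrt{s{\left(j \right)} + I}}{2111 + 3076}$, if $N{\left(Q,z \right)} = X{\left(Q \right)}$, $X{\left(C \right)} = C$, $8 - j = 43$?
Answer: $\frac{\sqrt{67}}{1729} + \frac{i \sqrt{2001}}{5187} \approx 0.0047342 + 0.008624 i$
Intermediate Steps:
$j = -35$ ($j = 8 - 43 = -35$)
$N{\left(Q,z \right)} = Q$
$I = 638$
$s{\left(Z \right)} = Z$
$\frac{\sqrt{-2061 + 60} + \sqrt{s{\left(j \right)} + I}}{2111 + 3076} = \frac{\sqrt{-2061 + 60} + \sqrt{-35 + 638}}{2111 + 3076} = \frac{\sqrt{-2001} + \sqrt{603}}{5187} = \left(i \sqrt{2001} + 3 \sqrt{67}\right) \frac{1}{5187} = \left(3 \sqrt{67} + i \sqrt{2001}\right) \frac{1}{5187} = \frac{\sqrt{67}}{1729} + \frac{i \sqrt{2001}}{5187}$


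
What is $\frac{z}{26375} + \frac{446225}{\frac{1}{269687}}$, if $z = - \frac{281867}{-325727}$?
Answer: $\frac{1033856203736998441242}{8591049625} \approx 1.2034 \cdot 10^{11}$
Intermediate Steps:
$z = \frac{281867}{325727}$ ($z = \left(-281867\right) \left(- \frac{1}{325727}\right) = \frac{281867}{325727} \approx 0.86535$)
$\frac{z}{26375} + \frac{446225}{\frac{1}{269687}} = \frac{281867}{325727 \cdot 26375} + \frac{446225}{\frac{1}{269687}} = \frac{281867}{325727} \cdot \frac{1}{26375} + 446225 \frac{1}{\frac{1}{269687}} = \frac{281867}{8591049625} + 446225 \cdot 269687 = \frac{281867}{8591049625} + 120341081575 = \frac{1033856203736998441242}{8591049625}$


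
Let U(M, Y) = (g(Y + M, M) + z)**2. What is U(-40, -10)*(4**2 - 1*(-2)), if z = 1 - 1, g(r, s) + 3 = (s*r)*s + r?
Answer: 115352690562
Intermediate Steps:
g(r, s) = -3 + r + r*s**2 (g(r, s) = -3 + ((s*r)*s + r) = -3 + ((r*s)*s + r) = -3 + (r*s**2 + r) = -3 + (r + r*s**2) = -3 + r + r*s**2)
z = 0
U(M, Y) = (-3 + M + Y + M**2*(M + Y))**2 (U(M, Y) = ((-3 + (Y + M) + (Y + M)*M**2) + 0)**2 = ((-3 + (M + Y) + (M + Y)*M**2) + 0)**2 = ((-3 + (M + Y) + M**2*(M + Y)) + 0)**2 = ((-3 + M + Y + M**2*(M + Y)) + 0)**2 = (-3 + M + Y + M**2*(M + Y))**2)
U(-40, -10)*(4**2 - 1*(-2)) = (-3 - 40 - 10 + (-40)**2*(-40 - 10))**2*(4**2 - 1*(-2)) = (-3 - 40 - 10 + 1600*(-50))**2*(16 + 2) = (-3 - 40 - 10 - 80000)**2*18 = (-80053)**2*18 = 6408482809*18 = 115352690562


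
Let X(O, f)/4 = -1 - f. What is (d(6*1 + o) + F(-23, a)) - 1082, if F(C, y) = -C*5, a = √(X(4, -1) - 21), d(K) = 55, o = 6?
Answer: -912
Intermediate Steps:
X(O, f) = -4 - 4*f (X(O, f) = 4*(-1 - f) = -4 - 4*f)
a = I*√21 (a = √((-4 - 4*(-1)) - 21) = √((-4 + 4) - 21) = √(0 - 21) = √(-21) = I*√21 ≈ 4.5826*I)
F(C, y) = -5*C
(d(6*1 + o) + F(-23, a)) - 1082 = (55 - 5*(-23)) - 1082 = (55 + 115) - 1082 = 170 - 1082 = -912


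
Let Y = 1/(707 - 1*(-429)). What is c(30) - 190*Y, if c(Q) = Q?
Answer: 16945/568 ≈ 29.833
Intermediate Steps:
Y = 1/1136 (Y = 1/(707 + 429) = 1/1136 ≈ 0.00088028)
c(30) - 190*Y = 30 - 190*1/1136 = 30 - 95/568 = 16945/568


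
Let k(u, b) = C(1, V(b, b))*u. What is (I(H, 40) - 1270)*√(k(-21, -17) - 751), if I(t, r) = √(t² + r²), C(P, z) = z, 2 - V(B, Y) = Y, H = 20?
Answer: I*√46*(-6350 + 100*√5) ≈ -41551.0*I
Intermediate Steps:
V(B, Y) = 2 - Y
k(u, b) = u*(2 - b) (k(u, b) = (2 - b)*u = u*(2 - b))
I(t, r) = √(r² + t²)
(I(H, 40) - 1270)*√(k(-21, -17) - 751) = (√(40² + 20²) - 1270)*√(-21*(2 - 1*(-17)) - 751) = (√(1600 + 400) - 1270)*√(-21*(2 + 17) - 751) = (√2000 - 1270)*√(-21*19 - 751) = (20*√5 - 1270)*√(-399 - 751) = (-1270 + 20*√5)*√(-1150) = (-1270 + 20*√5)*(5*I*√46) = 5*I*√46*(-1270 + 20*√5)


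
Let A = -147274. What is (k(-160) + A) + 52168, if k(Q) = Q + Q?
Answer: -95426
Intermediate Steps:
k(Q) = 2*Q
(k(-160) + A) + 52168 = (2*(-160) - 147274) + 52168 = (-320 - 147274) + 52168 = -147594 + 52168 = -95426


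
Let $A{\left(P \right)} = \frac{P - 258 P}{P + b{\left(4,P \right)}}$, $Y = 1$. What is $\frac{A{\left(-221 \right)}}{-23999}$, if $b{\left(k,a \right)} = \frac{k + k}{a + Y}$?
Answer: $\frac{3123835}{291755843} \approx 0.010707$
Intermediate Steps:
$b{\left(k,a \right)} = \frac{2 k}{1 + a}$ ($b{\left(k,a \right)} = \frac{k + k}{a + 1} = \frac{2 k}{1 + a}$)
$A{\left(P \right)} = - \frac{257 P}{P + \frac{8}{1 + P}}$ ($A{\left(P \right)} = \frac{P - 258 P}{P + 2 \cdot 4 \frac{1}{1 + P}} = \frac{\left(-257\right) P}{P + \frac{8}{1 + P}} = - \frac{257 P}{P + \frac{8}{1 + P}}$)
$\frac{A{\left(-221 \right)}}{-23999} = \frac{\left(-257\right) \left(-221\right) \frac{1}{8 - 221 \left(1 - 221\right)} \left(1 - 221\right)}{-23999} = \left(-257\right) \left(-221\right) \frac{1}{8 - -48620} \left(-220\right) \left(- \frac{1}{23999}\right) = \left(-257\right) \left(-221\right) \frac{1}{8 + 48620} \left(-220\right) \left(- \frac{1}{23999}\right) = \left(-257\right) \left(-221\right) \frac{1}{48628} \left(-220\right) \left(- \frac{1}{23999}\right) = \left(- \frac{3123835}{12157}\right) \left(- \frac{1}{23999}\right) = \frac{3123835}{291755843}$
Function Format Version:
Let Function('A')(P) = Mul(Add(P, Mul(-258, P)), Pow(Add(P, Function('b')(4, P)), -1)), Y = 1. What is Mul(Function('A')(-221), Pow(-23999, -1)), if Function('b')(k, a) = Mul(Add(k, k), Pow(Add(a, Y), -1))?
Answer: Rational(3123835, 291755843) ≈ 0.010707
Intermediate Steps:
Function('b')(k, a) = Mul(2, k, Pow(Add(1, a), -1)) (Function('b')(k, a) = Mul(Add(k, k), Pow(Add(a, 1), -1)) = Mul(Mul(2, k), Pow(Add(1, a), -1)) = Mul(2, k, Pow(Add(1, a), -1)))
Function('A')(P) = Mul(-257, P, Pow(Add(P, Mul(8, Pow(Add(1, P), -1))), -1)) (Function('A')(P) = Mul(Add(P, Mul(-258, P)), Pow(Add(P, Mul(2, 4, Pow(Add(1, P), -1))), -1)) = Mul(Mul(-257, P), Pow(Add(P, Mul(8, Pow(Add(1, P), -1))), -1)) = Mul(-257, P, Pow(Add(P, Mul(8, Pow(Add(1, P), -1))), -1)))
Mul(Function('A')(-221), Pow(-23999, -1)) = Mul(Mul(-257, -221, Pow(Add(8, Mul(-221, Add(1, -221))), -1), Add(1, -221)), Pow(-23999, -1)) = Mul(Mul(-257, -221, Pow(Add(8, Mul(-221, -220)), -1), -220), Rational(-1, 23999)) = Mul(Mul(-257, -221, Pow(Add(8, 48620), -1), -220), Rational(-1, 23999)) = Mul(Mul(-257, -221, Pow(48628, -1), -220), Rational(-1, 23999)) = Mul(Mul(-257, -221, Rational(1, 48628), -220), Rational(-1, 23999)) = Mul(Rational(-3123835, 12157), Rational(-1, 23999)) = Rational(3123835, 291755843)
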